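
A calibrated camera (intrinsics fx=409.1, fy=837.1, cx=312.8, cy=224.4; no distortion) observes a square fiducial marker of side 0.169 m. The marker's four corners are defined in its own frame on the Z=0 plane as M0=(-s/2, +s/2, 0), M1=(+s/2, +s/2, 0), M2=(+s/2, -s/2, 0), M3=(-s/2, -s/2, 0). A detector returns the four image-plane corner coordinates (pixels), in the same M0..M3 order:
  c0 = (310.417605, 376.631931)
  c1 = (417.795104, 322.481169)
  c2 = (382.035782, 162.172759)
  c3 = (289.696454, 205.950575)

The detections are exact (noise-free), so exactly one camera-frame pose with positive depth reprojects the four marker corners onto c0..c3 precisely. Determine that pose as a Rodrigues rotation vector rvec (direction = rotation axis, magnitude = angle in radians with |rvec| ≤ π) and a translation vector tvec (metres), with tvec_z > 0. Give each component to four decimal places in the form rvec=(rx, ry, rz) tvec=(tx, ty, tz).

rvec=(-0.6723, 0.0130, -0.2435) tvec=(0.0600, 0.0287, 0.6724)

Intrinsics K: fx=409.1, fy=837.1, cx=312.8, cy=224.4
Marker side s = 0.169 m; corners in marker frame (Z=0):
  M0 = (-0.0845, +0.0845, 0)
  M1 = (+0.0845, +0.0845, 0)
  M2 = (+0.0845, -0.0845, 0)
  M3 = (-0.0845, -0.0845, 0)
Detected image corners:
  c0 = (310.417605, 376.631931) px
  c1 = (417.795104, 322.481169) px
  c2 = (382.035782, 162.172759) px
  c3 = (289.696454, 205.950575) px
Planar DLT: solve 8×8 A·h = b for H (H[2,2]=1):
  H  [+622.05533 -154.19087 +349.30713]
  H  [-260.94436 +733.78449 +260.17805]
  H  [+0.09895 -0.91908 +1.00000]
B = K⁻¹H; ‖b₁‖=1.487245, ‖b₂‖=1.487245; λ = 2/(‖b₁‖+‖b₂‖) = 0.672384, sign → tz>0 ⇒ λ=+0.672384
r₁ = λ·B[:,0] = (+0.97152,-0.22743,+0.06653); r₂ = λ·B[:,1] = (+0.21908,+0.75506,-0.61797)
r₃ = r₁×r₂ = (+0.09031,+0.61495,+0.78338); SVD([r₁ r₂ r₃]) → R = UVᵀ:
  R  [+0.97152 +0.21908 +0.09031]
  R  [-0.22743 +0.75506 +0.61495]
  R  [+0.06653 -0.61797 +0.78338]
t = (+0.06000, +0.02874, +0.67238) m
tr R = 2.509953; θ = arccos((tr R − 1)/2) = 0.715178 rad = 40.977°
axis k = ((R−Rᵀ)₃₂, (R−Rᵀ)₁₃, (R−Rᵀ)₂₁) / (2 sinθ) = (-0.940084, +0.018129, -0.340462)
rvec = θ·k = (-0.672327, +0.012965, -0.243491)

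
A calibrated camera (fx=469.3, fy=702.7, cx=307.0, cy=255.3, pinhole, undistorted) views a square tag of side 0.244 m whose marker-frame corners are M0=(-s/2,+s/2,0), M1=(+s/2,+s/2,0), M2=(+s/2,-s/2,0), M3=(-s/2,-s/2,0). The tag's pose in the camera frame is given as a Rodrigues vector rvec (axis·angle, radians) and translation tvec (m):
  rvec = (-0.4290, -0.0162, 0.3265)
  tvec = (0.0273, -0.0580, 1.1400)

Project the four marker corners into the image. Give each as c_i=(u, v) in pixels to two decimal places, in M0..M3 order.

c0=(253.13, 260.65) c1=(352.67, 310.46) c2=(378.54, 181.48) c3=(287.07, 137.24)

Intrinsics K: fx=469.3, fy=702.7, cx=307.0, cy=255.3
Marker side s = 0.244 m; corners in marker frame (Z=0):
  M0 = (-0.1220, +0.1220, 0)
  M1 = (+0.1220, +0.1220, 0)
  M2 = (+0.1220, -0.1220, 0)
  M3 = (-0.1220, -0.1220, 0)
rvec = (-0.4290, -0.0162, 0.3265), |rvec| = θ = 0.53936 rad = 30.903°
Rodrigues: sinθ=0.51358, 1−cosθ=0.14196; R = I + sinθ·[k]× + (1−cosθ)·[k]×²:
    [+0.94785 -0.30751 -0.08378]
    [+0.31429 +0.85817 +0.40592]
    [-0.05293 -0.41108 +0.91006]
t = (0.0273, -0.0580, 1.1400) m
M0: Pc = R·M0+t = (-0.12585, +0.00835, +1.09631); u = 469.3·(-0.12585)/1.09631 + 307.0 = 253.1253, v = 702.7·(+0.00835)/1.09631 + 255.3 = 260.6541
M1: Pc = R·M1+t = (+0.10542, +0.08504, +1.08339); u = 469.3·(+0.10542)/1.08339 + 307.0 = 352.6663, v = 702.7·(+0.08504)/1.08339 + 255.3 = 310.4578
M2: Pc = R·M2+t = (+0.18045, -0.12435, +1.18369); u = 469.3·(+0.18045)/1.18369 + 307.0 = 378.5445, v = 702.7·(-0.12435)/1.18369 + 255.3 = 181.4779
M3: Pc = R·M3+t = (-0.05082, -0.20104, +1.19661); u = 469.3·(-0.05082)/1.19661 + 307.0 = 287.0681, v = 702.7·(-0.20104)/1.19661 + 255.3 = 137.2408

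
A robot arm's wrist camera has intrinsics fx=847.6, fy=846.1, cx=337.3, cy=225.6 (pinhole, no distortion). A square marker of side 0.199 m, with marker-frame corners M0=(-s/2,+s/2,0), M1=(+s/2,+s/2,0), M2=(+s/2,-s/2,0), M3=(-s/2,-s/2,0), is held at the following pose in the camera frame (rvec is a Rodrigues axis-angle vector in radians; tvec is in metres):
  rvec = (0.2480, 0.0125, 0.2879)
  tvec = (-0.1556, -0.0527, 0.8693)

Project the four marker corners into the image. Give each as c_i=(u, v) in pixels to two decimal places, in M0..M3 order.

Intrinsics K: fx=847.6, fy=846.1, cx=337.3, cy=225.6
Marker side s = 0.199 m; corners in marker frame (Z=0):
  M0 = (-0.0995, +0.0995, 0)
  M1 = (+0.0995, +0.0995, 0)
  M2 = (+0.0995, -0.0995, 0)
  M3 = (-0.0995, -0.0995, 0)
rvec = (0.2480, 0.0125, 0.2879), |rvec| = θ = 0.38019 rad = 21.783°
Rodrigues: sinθ=0.37110, 1−cosθ=0.07141; R = I + sinθ·[k]× + (1−cosθ)·[k]×²:
    [+0.95898 -0.27948 +0.04747]
    [+0.28255 +0.92867 -0.24029]
    [+0.02307 +0.24385 +0.96954]
t = (-0.1556, -0.0527, 0.8693) m
M0: Pc = R·M0+t = (-0.27883, +0.01159, +0.89127); u = 847.6·(-0.27883)/0.89127 + 337.3 = 72.1343, v = 846.1·(+0.01159)/0.89127 + 225.6 = 236.6021
M1: Pc = R·M1+t = (-0.08799, +0.06782, +0.89586); u = 847.6·(-0.08799)/0.89586 + 337.3 = 254.0495, v = 846.1·(+0.06782)/0.89586 + 225.6 = 289.6493
M2: Pc = R·M2+t = (-0.03237, -0.11699, +0.84733); u = 847.6·(-0.03237)/0.84733 + 337.3 = 304.9165, v = 846.1·(-0.11699)/0.84733 + 225.6 = 108.7808
M3: Pc = R·M3+t = (-0.22321, -0.17322, +0.84274); u = 847.6·(-0.22321)/0.84274 + 337.3 = 112.8036, v = 846.1·(-0.17322)/0.84274 + 225.6 = 51.6938

c0=(72.13, 236.60) c1=(254.05, 289.65) c2=(304.92, 108.78) c3=(112.80, 51.69)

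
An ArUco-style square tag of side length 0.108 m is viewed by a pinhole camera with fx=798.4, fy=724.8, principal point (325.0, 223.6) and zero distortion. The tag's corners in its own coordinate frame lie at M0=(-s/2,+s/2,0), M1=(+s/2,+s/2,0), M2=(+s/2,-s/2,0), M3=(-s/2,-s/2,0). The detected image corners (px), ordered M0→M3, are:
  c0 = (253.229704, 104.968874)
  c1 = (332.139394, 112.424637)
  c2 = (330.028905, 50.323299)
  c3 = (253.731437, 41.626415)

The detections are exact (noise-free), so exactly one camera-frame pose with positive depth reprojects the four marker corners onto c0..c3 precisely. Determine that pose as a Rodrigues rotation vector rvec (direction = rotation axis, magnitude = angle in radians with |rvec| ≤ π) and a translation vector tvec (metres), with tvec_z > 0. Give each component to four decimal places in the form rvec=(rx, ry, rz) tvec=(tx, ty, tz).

rvec=(-0.3496, -0.2544, 0.0201) tvec=(-0.0439, -0.2201, 1.0869)

Intrinsics K: fx=798.4, fy=724.8, cx=325.0, cy=223.6
Marker side s = 0.108 m; corners in marker frame (Z=0):
  M0 = (-0.0540, +0.0540, 0)
  M1 = (+0.0540, +0.0540, 0)
  M2 = (+0.0540, -0.0540, 0)
  M3 = (-0.0540, -0.0540, 0)
Detected image corners:
  c0 = (253.229704, 104.968874) px
  c1 = (332.139394, 112.424637) px
  c2 = (330.028905, 50.323299) px
  c3 = (253.731437, 41.626415) px
Planar DLT: solve 8×8 A·h = b for H (H[2,2]=1):
  H  [+783.71571 -84.18122 +292.74415]
  H  [+92.17439 +556.40586 +76.85283]
  H  [+0.22365 -0.31400 +1.00000]
B = K⁻¹H; ‖b₁‖=0.920062, ‖b₂‖=0.920062; λ = 2/(‖b₁‖+‖b₂‖) = 1.086883, sign → tz>0 ⇒ λ=+1.086883
r₁ = λ·B[:,0] = (+0.96794,+0.06323,+0.24308); r₂ = λ·B[:,1] = (+0.02432,+0.93965,-0.34128)
r₃ = r₁×r₂ = (-0.24999,+0.33625,+0.90799); SVD([r₁ r₂ r₃]) → R = UVᵀ:
  R  [+0.96794 +0.02432 -0.24999]
  R  [+0.06323 +0.93965 +0.33625]
  R  [+0.24308 -0.34128 +0.90799]
t = (-0.04391, -0.22006, +1.08688) m
tr R = 2.815579; θ = arccos((tr R − 1)/2) = 0.432813 rad = 24.798°
axis k = ((R−Rᵀ)₃₂, (R−Rᵀ)₁₃, (R−Rᵀ)₂₁) / (2 sinθ) = (-0.807680, -0.587794, +0.046382)
rvec = θ·k = (-0.349574, -0.254405, +0.020075)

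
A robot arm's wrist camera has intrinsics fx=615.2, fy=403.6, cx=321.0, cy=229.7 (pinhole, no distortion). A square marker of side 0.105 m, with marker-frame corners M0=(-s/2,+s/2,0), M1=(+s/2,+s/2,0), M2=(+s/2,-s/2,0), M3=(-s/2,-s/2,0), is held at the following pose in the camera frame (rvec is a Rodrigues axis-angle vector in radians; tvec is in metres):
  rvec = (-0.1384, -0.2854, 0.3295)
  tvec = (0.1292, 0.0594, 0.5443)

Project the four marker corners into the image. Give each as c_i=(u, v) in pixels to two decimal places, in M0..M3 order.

Intrinsics K: fx=615.2, fy=403.6, cx=321.0, cy=229.7
Marker side s = 0.105 m; corners in marker frame (Z=0):
  M0 = (-0.0525, +0.0525, 0)
  M1 = (+0.0525, +0.0525, 0)
  M2 = (+0.0525, -0.0525, 0)
  M3 = (-0.0525, -0.0525, 0)
rvec = (-0.1384, -0.2854, 0.3295), |rvec| = θ = 0.45736 rad = 26.205°
Rodrigues: sinθ=0.44158, 1−cosθ=0.10278; R = I + sinθ·[k]× + (1−cosθ)·[k]×²:
    [+0.90663 -0.29872 -0.29796]
    [+0.33754 +0.93724 +0.08742]
    [+0.25315 -0.17983 +0.95057]
t = (0.1292, 0.0594, 0.5443) m
M0: Pc = R·M0+t = (+0.06592, +0.09088, +0.52157); u = 615.2·(+0.06592)/0.52157 + 321.0 = 398.7524, v = 403.6·(+0.09088)/0.52157 + 229.7 = 300.0281
M1: Pc = R·M1+t = (+0.16112, +0.12633, +0.54815); u = 615.2·(+0.16112)/0.54815 + 321.0 = 501.8232, v = 403.6·(+0.12633)/0.54815 + 229.7 = 322.7134
M2: Pc = R·M2+t = (+0.19248, +0.02792, +0.56703); u = 615.2·(+0.19248)/0.56703 + 321.0 = 529.8323, v = 403.6·(+0.02792)/0.56703 + 229.7 = 249.5697
M3: Pc = R·M3+t = (+0.09728, -0.00753, +0.54045); u = 615.2·(+0.09728)/0.54045 + 321.0 = 431.7401, v = 403.6·(-0.00753)/0.54045 + 229.7 = 224.0796

c0=(398.75, 300.03) c1=(501.82, 322.71) c2=(529.83, 249.57) c3=(431.74, 224.08)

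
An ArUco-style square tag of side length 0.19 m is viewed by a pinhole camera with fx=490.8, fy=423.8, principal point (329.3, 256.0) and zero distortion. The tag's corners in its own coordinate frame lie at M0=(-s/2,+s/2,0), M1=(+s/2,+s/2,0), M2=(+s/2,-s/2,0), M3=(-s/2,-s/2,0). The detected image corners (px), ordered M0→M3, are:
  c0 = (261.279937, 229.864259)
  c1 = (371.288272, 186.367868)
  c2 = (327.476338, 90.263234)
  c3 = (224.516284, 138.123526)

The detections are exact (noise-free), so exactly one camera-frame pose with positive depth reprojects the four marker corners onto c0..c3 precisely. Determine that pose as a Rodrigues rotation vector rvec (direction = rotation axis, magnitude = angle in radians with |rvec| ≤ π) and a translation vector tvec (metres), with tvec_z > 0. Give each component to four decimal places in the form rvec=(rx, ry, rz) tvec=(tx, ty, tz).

Intrinsics K: fx=490.8, fy=423.8, cx=329.3, cy=256.0
Marker side s = 0.19 m; corners in marker frame (Z=0):
  M0 = (-0.0950, +0.0950, 0)
  M1 = (+0.0950, +0.0950, 0)
  M2 = (+0.0950, -0.0950, 0)
  M3 = (-0.0950, -0.0950, 0)
Detected image corners:
  c0 = (261.279937, 229.864259) px
  c1 = (371.288272, 186.367868) px
  c2 = (327.476338, 90.263234) px
  c3 = (224.516284, 138.123526) px
Planar DLT: solve 8×8 A·h = b for H (H[2,2]=1):
  H  [+456.52169 +147.43182 +293.95823]
  H  [-296.99324 +459.12445 +160.94928]
  H  [-0.34963 -0.21609 +1.00000]
B = K⁻¹H; ‖b₁‖=1.310941, ‖b₂‖=1.310941; λ = 2/(‖b₁‖+‖b₂‖) = 0.762811, sign → tz>0 ⇒ λ=+0.762811
r₁ = λ·B[:,0] = (+0.88848,-0.37346,-0.26670); r₂ = λ·B[:,1] = (+0.33974,+0.92596,-0.16484)
r₃ = r₁×r₂ = (+0.30852,+0.05584,+0.94958); SVD([r₁ r₂ r₃]) → R = UVᵀ:
  R  [+0.88848 +0.33974 +0.30852]
  R  [-0.37346 +0.92596 +0.05584]
  R  [-0.26670 -0.16484 +0.94958]
t = (-0.05493, -0.17108, +0.76281) m
tr R = 2.764020; θ = arccos((tr R − 1)/2) = 0.490686 rad = 28.114°
axis k = ((R−Rᵀ)₃₂, (R−Rᵀ)₁₃, (R−Rᵀ)₂₁) / (2 sinθ) = (-0.234153, +0.610341, -0.756741)
rvec = θ·k = (-0.114896, +0.299486, -0.371322)

rvec=(-0.1149, 0.2995, -0.3713) tvec=(-0.0549, -0.1711, 0.7628)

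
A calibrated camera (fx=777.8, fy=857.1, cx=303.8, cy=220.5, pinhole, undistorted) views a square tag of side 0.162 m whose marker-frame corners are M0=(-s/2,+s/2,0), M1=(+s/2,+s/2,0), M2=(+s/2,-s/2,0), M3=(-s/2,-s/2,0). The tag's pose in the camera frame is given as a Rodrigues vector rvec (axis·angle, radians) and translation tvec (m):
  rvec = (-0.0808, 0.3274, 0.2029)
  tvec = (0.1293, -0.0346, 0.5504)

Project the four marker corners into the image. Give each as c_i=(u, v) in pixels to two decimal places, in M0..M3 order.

Intrinsics K: fx=777.8, fy=857.1, cx=303.8, cy=220.5
Marker side s = 0.162 m; corners in marker frame (Z=0):
  M0 = (-0.0810, +0.0810, 0)
  M1 = (+0.0810, +0.0810, 0)
  M2 = (+0.0810, -0.0810, 0)
  M3 = (-0.0810, -0.0810, 0)
rvec = (-0.0808, 0.3274, 0.2029), |rvec| = θ = 0.39356 rad = 22.549°
Rodrigues: sinθ=0.38348, 1−cosθ=0.07645; R = I + sinθ·[k]× + (1−cosθ)·[k]×²:
    [+0.92677 -0.21076 +0.31092]
    [+0.18465 +0.97646 +0.11152]
    [-0.32711 -0.04594 +0.94387]
t = (0.1293, -0.0346, 0.5504) m
M0: Pc = R·M0+t = (+0.03716, +0.02954, +0.57317); u = 777.8·(+0.03716)/0.57317 + 303.8 = 354.2261, v = 857.1·(+0.02954)/0.57317 + 220.5 = 264.6680
M1: Pc = R·M1+t = (+0.18730, +0.05945, +0.52018); u = 777.8·(+0.18730)/0.52018 + 303.8 = 583.8546, v = 857.1·(+0.05945)/0.52018 + 220.5 = 318.4541
M2: Pc = R·M2+t = (+0.22144, -0.09874, +0.52763); u = 777.8·(+0.22144)/0.52763 + 303.8 = 630.2362, v = 857.1·(-0.09874)/0.52763 + 220.5 = 60.1073
M3: Pc = R·M3+t = (+0.07130, -0.12865, +0.58062); u = 777.8·(+0.07130)/0.58062 + 303.8 = 399.3181, v = 857.1·(-0.12865)/0.58062 + 220.5 = 30.5893

c0=(354.23, 264.67) c1=(583.85, 318.45) c2=(630.24, 60.11) c3=(399.32, 30.59)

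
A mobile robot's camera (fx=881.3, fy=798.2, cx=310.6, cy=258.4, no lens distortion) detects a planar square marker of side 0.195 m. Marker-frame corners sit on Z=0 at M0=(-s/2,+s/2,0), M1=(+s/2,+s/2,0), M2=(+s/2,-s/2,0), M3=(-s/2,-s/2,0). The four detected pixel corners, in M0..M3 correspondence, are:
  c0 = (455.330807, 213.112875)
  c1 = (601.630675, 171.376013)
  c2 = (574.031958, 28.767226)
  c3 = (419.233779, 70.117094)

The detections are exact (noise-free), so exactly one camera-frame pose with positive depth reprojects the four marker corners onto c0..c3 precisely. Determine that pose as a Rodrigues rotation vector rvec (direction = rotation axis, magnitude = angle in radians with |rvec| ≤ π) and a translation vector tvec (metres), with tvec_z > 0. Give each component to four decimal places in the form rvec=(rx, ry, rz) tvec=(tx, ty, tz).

Intrinsics K: fx=881.3, fy=798.2, cx=310.6, cy=258.4
Marker side s = 0.195 m; corners in marker frame (Z=0):
  M0 = (-0.0975, +0.0975, 0)
  M1 = (+0.0975, +0.0975, 0)
  M2 = (+0.0975, -0.0975, 0)
  M3 = (-0.0975, -0.0975, 0)
Detected image corners:
  c0 = (455.330807, 213.112875) px
  c1 = (601.630675, 171.376013) px
  c2 = (574.031958, 28.767226) px
  c3 = (419.233779, 70.117094) px
Planar DLT: solve 8×8 A·h = b for H (H[2,2]=1):
  H  [+818.84531 +301.48010 +513.65422]
  H  [-201.90020 +764.92960 +122.53526]
  H  [+0.09242 +0.26993 +1.00000]
B = K⁻¹H; ‖b₁‖=0.944656, ‖b₂‖=0.944656; λ = 2/(‖b₁‖+‖b₂‖) = 1.058587, sign → tz>0 ⇒ λ=+1.058587
r₁ = λ·B[:,0] = (+0.94909,-0.29944,+0.09784); r₂ = λ·B[:,1] = (+0.26142,+0.92196,+0.28574)
r₃ = r₁×r₂ = (-0.17577,-0.24562,+0.95330); SVD([r₁ r₂ r₃]) → R = UVᵀ:
  R  [+0.94909 +0.26142 -0.17577]
  R  [-0.29944 +0.92196 -0.24562]
  R  [+0.09784 +0.28574 +0.95330]
t = (+0.24390, -0.18019, +1.05859) m
tr R = 2.824345; θ = arccos((tr R − 1)/2) = 0.422242 rad = 24.193°
axis k = ((R−Rᵀ)₃₂, (R−Rᵀ)₁₃, (R−Rᵀ)₂₁) / (2 sinθ) = (+0.648307, -0.333821, -0.684296)
rvec = θ·k = (+0.273743, -0.140953, -0.288939)

rvec=(0.2737, -0.1410, -0.2889) tvec=(0.2439, -0.1802, 1.0586)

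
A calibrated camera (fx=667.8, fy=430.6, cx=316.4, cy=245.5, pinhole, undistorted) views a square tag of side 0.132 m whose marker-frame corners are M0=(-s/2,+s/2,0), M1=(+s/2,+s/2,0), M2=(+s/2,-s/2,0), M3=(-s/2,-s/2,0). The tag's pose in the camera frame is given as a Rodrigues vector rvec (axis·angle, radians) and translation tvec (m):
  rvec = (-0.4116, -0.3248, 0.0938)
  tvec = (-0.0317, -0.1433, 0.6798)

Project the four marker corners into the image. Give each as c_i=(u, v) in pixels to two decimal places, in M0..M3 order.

Intrinsics K: fx=667.8, fy=430.6, cx=316.4, cy=245.5
Marker side s = 0.132 m; corners in marker frame (Z=0):
  M0 = (-0.0660, +0.0660, 0)
  M1 = (+0.0660, +0.0660, 0)
  M2 = (+0.0660, -0.0660, 0)
  M3 = (-0.0660, -0.0660, 0)
rvec = (-0.4116, -0.3248, 0.0938), |rvec| = θ = 0.53264 rad = 30.518°
Rodrigues: sinθ=0.50781, 1−cosθ=0.13853; R = I + sinθ·[k]× + (1−cosθ)·[k]×²:
    [+0.94419 -0.02415 -0.32851]
    [+0.15471 +0.91298 +0.37754]
    [+0.29081 -0.40729 +0.86576]
t = (-0.0317, -0.1433, 0.6798) m
M0: Pc = R·M0+t = (-0.09561, -0.09325, +0.63373); u = 667.8·(-0.09561)/0.63373 + 316.4 = 215.6487, v = 430.6·(-0.09325)/0.63373 + 245.5 = 182.1365
M1: Pc = R·M1+t = (+0.02902, -0.07283, +0.67211); u = 667.8·(+0.02902)/0.67211 + 316.4 = 345.2366, v = 430.6·(-0.07283)/0.67211 + 245.5 = 198.8385
M2: Pc = R·M2+t = (+0.03221, -0.19335, +0.72587); u = 667.8·(+0.03221)/0.72587 + 316.4 = 346.0334, v = 430.6·(-0.19335)/0.72587 + 245.5 = 130.8040
M3: Pc = R·M3+t = (-0.09242, -0.21377, +0.68749); u = 667.8·(-0.09242)/0.68749 + 316.4 = 226.6239, v = 430.6·(-0.21377)/0.68749 + 245.5 = 111.6094

c0=(215.65, 182.14) c1=(345.24, 198.84) c2=(346.03, 130.80) c3=(226.62, 111.61)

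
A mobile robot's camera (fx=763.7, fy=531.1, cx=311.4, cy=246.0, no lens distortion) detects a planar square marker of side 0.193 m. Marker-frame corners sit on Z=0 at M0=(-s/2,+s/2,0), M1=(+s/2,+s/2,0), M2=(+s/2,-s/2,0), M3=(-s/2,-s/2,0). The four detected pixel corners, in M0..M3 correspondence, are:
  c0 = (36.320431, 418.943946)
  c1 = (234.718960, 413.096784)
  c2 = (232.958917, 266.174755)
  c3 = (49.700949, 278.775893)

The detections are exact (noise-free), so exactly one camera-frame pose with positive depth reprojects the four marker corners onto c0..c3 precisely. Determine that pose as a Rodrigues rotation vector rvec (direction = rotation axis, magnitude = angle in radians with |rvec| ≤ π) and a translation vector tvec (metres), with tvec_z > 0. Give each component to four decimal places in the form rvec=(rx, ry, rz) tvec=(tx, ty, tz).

Intrinsics K: fx=763.7, fy=531.1, cx=311.4, cy=246.0
Marker side s = 0.193 m; corners in marker frame (Z=0):
  M0 = (-0.0965, +0.0965, 0)
  M1 = (+0.0965, +0.0965, 0)
  M2 = (+0.0965, -0.0965, 0)
  M3 = (-0.0965, -0.0965, 0)
Detected image corners:
  c0 = (36.320431, 418.943946) px
  c1 = (234.718960, 413.096784) px
  c2 = (232.958917, 266.174755) px
  c3 = (49.700949, 278.775893) px
Planar DLT: solve 8×8 A·h = b for H (H[2,2]=1):
  H  [+949.68364 -89.17642 +136.04959]
  H  [-141.70167 +598.94334 +341.46398]
  H  [-0.27074 -0.41934 +1.00000]
B = K⁻¹H; ‖b₁‖=1.387948, ‖b₂‖=1.387948; λ = 2/(‖b₁‖+‖b₂‖) = 0.720488, sign → tz>0 ⇒ λ=+0.720488
r₁ = λ·B[:,0] = (+0.97549,-0.10188,-0.19506); r₂ = λ·B[:,1] = (+0.03906,+0.95247,-0.30213)
r₃ = r₁×r₂ = (+0.21657,+0.28710,+0.93310); SVD([r₁ r₂ r₃]) → R = UVᵀ:
  R  [+0.97549 +0.03906 +0.21657]
  R  [-0.10188 +0.95247 +0.28710]
  R  [-0.19506 -0.30213 +0.93310]
t = (-0.16543, +0.12951, +0.72049) m
tr R = 2.861049; θ = arccos((tr R − 1)/2) = 0.374955 rad = 21.483°
axis k = ((R−Rᵀ)₃₂, (R−Rᵀ)₁₃, (R−Rᵀ)₂₁) / (2 sinθ) = (-0.804453, +0.561986, -0.192425)
rvec = θ·k = (-0.301633, +0.210719, -0.072151)

rvec=(-0.3016, 0.2107, -0.0722) tvec=(-0.1654, 0.1295, 0.7205)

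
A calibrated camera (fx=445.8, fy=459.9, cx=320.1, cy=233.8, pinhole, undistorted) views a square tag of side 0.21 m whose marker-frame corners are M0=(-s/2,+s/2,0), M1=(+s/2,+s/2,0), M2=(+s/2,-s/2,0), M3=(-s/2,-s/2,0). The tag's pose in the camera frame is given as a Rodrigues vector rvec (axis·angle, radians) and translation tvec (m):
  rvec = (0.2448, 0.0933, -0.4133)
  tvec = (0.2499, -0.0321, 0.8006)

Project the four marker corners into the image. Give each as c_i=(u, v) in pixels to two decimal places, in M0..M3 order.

Intrinsics K: fx=445.8, fy=459.9, cx=320.1, cy=233.8
Marker side s = 0.21 m; corners in marker frame (Z=0):
  M0 = (-0.1050, +0.1050, 0)
  M1 = (+0.1050, +0.1050, 0)
  M2 = (+0.1050, -0.1050, 0)
  M3 = (-0.1050, -0.1050, 0)
rvec = (0.2448, 0.0933, -0.4133), |rvec| = θ = 0.48934 rad = 28.037°
Rodrigues: sinθ=0.47004, 1−cosθ=0.11735; R = I + sinθ·[k]× + (1−cosθ)·[k]×²:
    [+0.91202 +0.40820 +0.04003]
    [-0.38581 +0.88691 -0.25405]
    [-0.13921 +0.21625 +0.96636]
t = (0.2499, -0.0321, 0.8006) m
M0: Pc = R·M0+t = (+0.19700, +0.10154, +0.83792); u = 445.8·(+0.19700)/0.83792 + 320.1 = 424.9093, v = 459.9·(+0.10154)/0.83792 + 233.8 = 289.5286
M1: Pc = R·M1+t = (+0.38852, +0.02052, +0.80869); u = 445.8·(+0.38852)/0.80869 + 320.1 = 534.2777, v = 459.9·(+0.02052)/0.80869 + 233.8 = 245.4673
M2: Pc = R·M2+t = (+0.30280, -0.16574, +0.76328); u = 445.8·(+0.30280)/0.76328 + 320.1 = 496.9541, v = 459.9·(-0.16574)/0.76328 + 233.8 = 133.9387
M3: Pc = R·M3+t = (+0.11128, -0.08472, +0.79251); u = 445.8·(+0.11128)/0.79251 + 320.1 = 382.6955, v = 459.9·(-0.08472)/0.79251 + 233.8 = 184.6387

c0=(424.91, 289.53) c1=(534.28, 245.47) c2=(496.95, 133.94) c3=(382.70, 184.64)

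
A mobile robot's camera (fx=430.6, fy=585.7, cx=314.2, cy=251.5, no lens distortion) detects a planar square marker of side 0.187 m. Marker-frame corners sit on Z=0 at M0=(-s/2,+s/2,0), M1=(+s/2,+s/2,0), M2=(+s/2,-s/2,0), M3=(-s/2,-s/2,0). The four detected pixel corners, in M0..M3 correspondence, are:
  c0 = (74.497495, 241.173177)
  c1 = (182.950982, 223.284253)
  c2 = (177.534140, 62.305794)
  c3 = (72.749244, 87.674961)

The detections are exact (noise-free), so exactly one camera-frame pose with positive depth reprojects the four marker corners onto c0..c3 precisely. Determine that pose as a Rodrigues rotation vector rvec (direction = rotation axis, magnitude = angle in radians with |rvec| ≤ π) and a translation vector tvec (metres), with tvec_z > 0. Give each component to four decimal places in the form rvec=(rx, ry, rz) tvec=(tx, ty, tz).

rvec=(-0.1102, 0.1952, -0.0926) tvec=(-0.2962, -0.1141, 0.6761)

Intrinsics K: fx=430.6, fy=585.7, cx=314.2, cy=251.5
Marker side s = 0.187 m; corners in marker frame (Z=0):
  M0 = (-0.0935, +0.0935, 0)
  M1 = (+0.0935, +0.0935, 0)
  M2 = (+0.0935, -0.0935, 0)
  M3 = (-0.0935, -0.0935, 0)
Detected image corners:
  c0 = (74.497495, 241.173177) px
  c1 = (182.950982, 223.284253) px
  c2 = (177.534140, 62.305794) px
  c3 = (72.749244, 87.674961) px
Planar DLT: solve 8×8 A·h = b for H (H[2,2]=1):
  H  [+534.65490 -3.26575 +125.51593]
  H  [-158.75834 +813.49868 +152.60727]
  H  [-0.27842 -0.17465 +1.00000]
B = K⁻¹H; ‖b₁‖=1.479172, ‖b₂‖=1.479172; λ = 2/(‖b₁‖+‖b₂‖) = 0.676054, sign → tz>0 ⇒ λ=+0.676054
r₁ = λ·B[:,0] = (+0.97677,-0.10242,-0.18823); r₂ = λ·B[:,1] = (+0.08103,+0.98969,-0.11807)
r₃ = r₁×r₂ = (+0.19838,+0.10008,+0.97500); SVD([r₁ r₂ r₃]) → R = UVᵀ:
  R  [+0.97677 +0.08103 +0.19838]
  R  [-0.10242 +0.98969 +0.10008]
  R  [-0.18823 -0.11807 +0.97500]
t = (-0.29624, -0.11415, +0.67605) m
tr R = 2.941466; θ = arccos((tr R − 1)/2) = 0.242532 rad = 13.896°
axis k = ((R−Rᵀ)₃₂, (R−Rᵀ)₁₃, (R−Rᵀ)₂₁) / (2 sinθ) = (-0.454167, +0.804898, -0.381931)
rvec = θ·k = (-0.110150, +0.195214, -0.092631)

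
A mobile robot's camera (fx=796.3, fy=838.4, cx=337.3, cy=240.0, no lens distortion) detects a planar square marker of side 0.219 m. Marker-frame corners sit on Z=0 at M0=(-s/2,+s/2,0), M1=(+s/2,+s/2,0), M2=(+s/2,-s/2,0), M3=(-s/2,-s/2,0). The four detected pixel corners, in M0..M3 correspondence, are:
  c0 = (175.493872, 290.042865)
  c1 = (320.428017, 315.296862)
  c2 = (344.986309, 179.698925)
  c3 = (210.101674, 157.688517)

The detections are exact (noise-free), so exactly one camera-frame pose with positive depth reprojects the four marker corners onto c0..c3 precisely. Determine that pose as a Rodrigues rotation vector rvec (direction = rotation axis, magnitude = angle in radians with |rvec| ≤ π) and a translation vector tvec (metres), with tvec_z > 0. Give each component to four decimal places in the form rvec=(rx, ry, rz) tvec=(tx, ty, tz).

rvec=(-0.4318, 0.0272, 0.1691) tvec=(-0.1142, -0.0100, 1.2229)

Intrinsics K: fx=796.3, fy=838.4, cx=337.3, cy=240.0
Marker side s = 0.219 m; corners in marker frame (Z=0):
  M0 = (-0.1095, +0.1095, 0)
  M1 = (+0.1095, +0.1095, 0)
  M2 = (+0.1095, -0.1095, 0)
  M3 = (-0.1095, -0.1095, 0)
Detected image corners:
  c0 = (175.493872, 290.042865) px
  c1 = (320.428017, 315.296862) px
  c2 = (344.986309, 179.698925) px
  c3 = (210.101674, 157.688517) px
Planar DLT: solve 8×8 A·h = b for H (H[2,2]=1):
  H  [+624.65669 -224.21124 +262.91196]
  H  [+95.66217 +531.89036 +233.13144]
  H  [-0.05080 -0.33873 +1.00000]
B = K⁻¹H; ‖b₁‖=0.817749, ‖b₂‖=0.817749; λ = 2/(‖b₁‖+‖b₂‖) = 1.222870, sign → tz>0 ⇒ λ=+1.222870
r₁ = λ·B[:,0] = (+0.98559,+0.15731,-0.06212); r₂ = λ·B[:,1] = (-0.16886,+0.89438,-0.41422)
r₃ = r₁×r₂ = (-0.00960,+0.41874,+0.90806); SVD([r₁ r₂ r₃]) → R = UVᵀ:
  R  [+0.98559 -0.16886 -0.00960]
  R  [+0.15731 +0.89438 +0.41874]
  R  [-0.06212 -0.41422 +0.90806]
t = (-0.11424, -0.01002, +1.22287) m
tr R = 2.788024; θ = arccos((tr R − 1)/2) = 0.464575 rad = 26.618°
axis k = ((R−Rᵀ)₃₂, (R−Rᵀ)₁₃, (R−Rᵀ)₂₁) / (2 sinθ) = (-0.929553, +0.058612, +0.364001)
rvec = θ·k = (-0.431847, +0.027229, +0.169106)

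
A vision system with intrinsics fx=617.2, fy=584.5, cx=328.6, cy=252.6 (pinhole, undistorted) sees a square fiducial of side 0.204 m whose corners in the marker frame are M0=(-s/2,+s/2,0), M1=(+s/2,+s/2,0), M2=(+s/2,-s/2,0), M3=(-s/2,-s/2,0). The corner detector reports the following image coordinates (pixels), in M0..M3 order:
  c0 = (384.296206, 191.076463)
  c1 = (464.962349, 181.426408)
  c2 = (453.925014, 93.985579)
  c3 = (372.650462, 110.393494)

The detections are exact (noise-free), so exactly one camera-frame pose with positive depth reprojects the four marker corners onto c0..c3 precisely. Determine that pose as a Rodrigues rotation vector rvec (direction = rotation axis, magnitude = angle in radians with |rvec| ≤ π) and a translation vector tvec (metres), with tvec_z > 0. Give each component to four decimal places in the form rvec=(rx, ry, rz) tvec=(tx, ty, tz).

Intrinsics K: fx=617.2, fy=584.5, cx=328.6, cy=252.6
Marker side s = 0.204 m; corners in marker frame (Z=0):
  M0 = (-0.1020, +0.1020, 0)
  M1 = (+0.1020, +0.1020, 0)
  M2 = (+0.1020, -0.1020, 0)
  M3 = (-0.1020, -0.1020, 0)
Detected image corners:
  c0 = (384.296206, 191.076463) px
  c1 = (464.962349, 181.426408) px
  c2 = (453.925014, 93.985579) px
  c3 = (372.650462, 110.393494) px
Planar DLT: solve 8×8 A·h = b for H (H[2,2]=1):
  H  [+237.64747 +93.39170 +417.44093]
  H  [-118.53572 +424.41674 +144.85923]
  H  [-0.38011 +0.09008 +1.00000]
B = K⁻¹H; ‖b₁‖=0.700735, ‖b₂‖=0.700735; λ = 2/(‖b₁‖+‖b₂‖) = 1.427074, sign → tz>0 ⇒ λ=+1.427074
r₁ = λ·B[:,0] = (+0.83829,-0.05498,-0.54245); r₂ = λ·B[:,1] = (+0.14750,+0.98067,+0.12855)
r₃ = r₁×r₂ = (+0.52490,-0.18777,+0.83019); SVD([r₁ r₂ r₃]) → R = UVᵀ:
  R  [+0.83829 +0.14750 +0.52490]
  R  [-0.05498 +0.98067 -0.18777]
  R  [-0.54245 +0.12855 +0.83019]
t = (+0.20542, -0.26305, +1.42707) m
tr R = 2.649153; θ = arccos((tr R − 1)/2) = 0.601343 rad = 34.454°
axis k = ((R−Rᵀ)₃₂, (R−Rᵀ)₁₃, (R−Rᵀ)₂₁) / (2 sinθ) = (+0.279553, +0.943307, -0.178948)
rvec = θ·k = (+0.168107, +0.567251, -0.107609)

rvec=(0.1681, 0.5673, -0.1076) tvec=(0.2054, -0.2631, 1.4271)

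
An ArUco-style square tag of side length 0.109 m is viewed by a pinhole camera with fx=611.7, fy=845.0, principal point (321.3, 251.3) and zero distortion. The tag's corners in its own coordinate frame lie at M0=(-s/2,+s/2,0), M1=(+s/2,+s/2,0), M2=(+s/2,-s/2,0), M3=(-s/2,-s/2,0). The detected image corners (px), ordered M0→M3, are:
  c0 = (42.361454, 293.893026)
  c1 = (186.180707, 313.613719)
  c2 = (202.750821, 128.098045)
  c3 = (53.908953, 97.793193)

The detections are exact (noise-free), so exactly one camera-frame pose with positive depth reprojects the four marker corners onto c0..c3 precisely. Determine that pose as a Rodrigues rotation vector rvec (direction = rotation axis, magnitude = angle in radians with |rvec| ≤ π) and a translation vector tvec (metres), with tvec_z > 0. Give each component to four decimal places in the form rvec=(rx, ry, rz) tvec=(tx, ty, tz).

rvec=(0.1878, -0.2095, 0.1389) tvec=(-0.1537, -0.0229, 0.4742)

Intrinsics K: fx=611.7, fy=845.0, cx=321.3, cy=251.3
Marker side s = 0.109 m; corners in marker frame (Z=0):
  M0 = (-0.0545, +0.0545, 0)
  M1 = (+0.0545, +0.0545, 0)
  M2 = (+0.0545, -0.0545, 0)
  M3 = (-0.0545, -0.0545, 0)
Detected image corners:
  c0 = (42.361454, 293.893026) px
  c1 = (186.180707, 313.613719) px
  c2 = (202.750821, 128.098045) px
  c3 = (53.908953, 97.793193) px
Planar DLT: solve 8×8 A·h = b for H (H[2,2]=1):
  H  [+1398.04838 -85.98070 +123.00430]
  H  [+324.74139 +1824.16061 +210.53227]
  H  [+0.46181 +0.35927 +1.00000]
B = K⁻¹H; ‖b₁‖=2.109002, ‖b₂‖=2.109002; λ = 2/(‖b₁‖+‖b₂‖) = 0.474158, sign → tz>0 ⇒ λ=+0.474158
r₁ = λ·B[:,0] = (+0.96868,+0.11710,+0.21897); r₂ = λ·B[:,1] = (-0.15612,+0.97294,+0.17035)
r₃ = r₁×r₂ = (-0.19309,-0.19920,+0.96075); SVD([r₁ r₂ r₃]) → R = UVᵀ:
  R  [+0.96868 -0.15612 -0.19309]
  R  [+0.11710 +0.97294 -0.19920]
  R  [+0.21897 +0.17035 +0.96075]
t = (-0.15371, -0.02288, +0.47416) m
tr R = 2.902363; θ = arccos((tr R − 1)/2) = 0.313755 rad = 17.977°
axis k = ((R−Rᵀ)₃₂, (R−Rᵀ)₁₃, (R−Rᵀ)₂₁) / (2 sinθ) = (+0.598687, -0.667564, +0.442642)
rvec = θ·k = (+0.187841, -0.209451, +0.138881)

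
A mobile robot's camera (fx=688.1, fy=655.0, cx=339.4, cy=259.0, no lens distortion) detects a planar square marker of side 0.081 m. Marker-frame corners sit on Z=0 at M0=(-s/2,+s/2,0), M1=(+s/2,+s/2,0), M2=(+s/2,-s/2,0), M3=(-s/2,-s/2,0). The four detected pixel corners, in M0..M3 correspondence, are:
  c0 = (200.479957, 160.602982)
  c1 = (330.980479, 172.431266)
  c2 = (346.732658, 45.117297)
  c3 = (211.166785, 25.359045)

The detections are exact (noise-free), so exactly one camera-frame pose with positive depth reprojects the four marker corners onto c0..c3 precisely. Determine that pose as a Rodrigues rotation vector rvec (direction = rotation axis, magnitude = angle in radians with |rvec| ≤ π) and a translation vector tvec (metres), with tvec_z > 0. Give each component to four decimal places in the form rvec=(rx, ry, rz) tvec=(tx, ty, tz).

Intrinsics K: fx=688.1, fy=655.0, cx=339.4, cy=259.0
Marker side s = 0.081 m; corners in marker frame (Z=0):
  M0 = (-0.0405, +0.0405, 0)
  M1 = (+0.0405, +0.0405, 0)
  M2 = (+0.0405, -0.0405, 0)
  M3 = (-0.0405, -0.0405, 0)
Detected image corners:
  c0 = (200.479957, 160.602982) px
  c1 = (330.980479, 172.431266) px
  c2 = (346.732658, 45.117297) px
  c3 = (211.166785, 25.359045) px
Planar DLT: solve 8×8 A·h = b for H (H[2,2]=1):
  H  [+1827.18236 -17.61580 +274.03072]
  H  [+262.61564 +1673.62443 +102.52501]
  H  [+0.68105 +0.53775 +1.00000]
B = K⁻¹H; ‖b₁‖=2.420979, ‖b₂‖=2.420979; λ = 2/(‖b₁‖+‖b₂‖) = 0.413056, sign → tz>0 ⇒ λ=+0.413056
r₁ = λ·B[:,0] = (+0.95807,+0.05437,+0.28131); r₂ = λ·B[:,1] = (-0.12013,+0.96759,+0.22212)
r₃ = r₁×r₂ = (-0.26012,-0.24660,+0.93356); SVD([r₁ r₂ r₃]) → R = UVᵀ:
  R  [+0.95807 -0.12013 -0.26012]
  R  [+0.05437 +0.96759 -0.24660]
  R  [+0.28131 +0.22212 +0.93356]
t = (-0.03924, -0.09868, +0.41306) m
tr R = 2.859220; θ = arccos((tr R − 1)/2) = 0.377444 rad = 21.626°
axis k = ((R−Rᵀ)₃₂, (R−Rᵀ)₁₃, (R−Rᵀ)₂₁) / (2 sinθ) = (+0.635910, -0.734553, +0.236752)
rvec = θ·k = (+0.240020, -0.277252, +0.089360)

rvec=(0.2400, -0.2773, 0.0894) tvec=(-0.0392, -0.0987, 0.4131)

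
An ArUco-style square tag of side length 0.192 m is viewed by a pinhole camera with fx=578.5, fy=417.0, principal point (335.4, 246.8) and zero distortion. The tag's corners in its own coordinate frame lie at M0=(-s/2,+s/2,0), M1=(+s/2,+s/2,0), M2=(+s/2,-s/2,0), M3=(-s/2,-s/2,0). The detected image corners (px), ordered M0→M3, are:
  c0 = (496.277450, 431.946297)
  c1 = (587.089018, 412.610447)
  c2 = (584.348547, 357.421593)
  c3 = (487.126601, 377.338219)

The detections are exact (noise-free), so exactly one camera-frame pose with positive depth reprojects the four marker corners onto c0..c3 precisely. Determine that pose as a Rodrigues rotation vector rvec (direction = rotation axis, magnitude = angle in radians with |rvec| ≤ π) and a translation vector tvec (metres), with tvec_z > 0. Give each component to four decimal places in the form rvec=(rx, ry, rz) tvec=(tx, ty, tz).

Intrinsics K: fx=578.5, fy=417.0, cx=335.4, cy=246.8
Marker side s = 0.192 m; corners in marker frame (Z=0):
  M0 = (-0.0960, +0.0960, 0)
  M1 = (+0.0960, +0.0960, 0)
  M2 = (+0.0960, -0.0960, 0)
  M3 = (-0.0960, -0.0960, 0)
Detected image corners:
  c0 = (496.277450, 431.946297) px
  c1 = (587.089018, 412.610447) px
  c2 = (584.348547, 357.421593) px
  c3 = (487.126601, 377.338219) px
Planar DLT: solve 8×8 A·h = b for H (H[2,2]=1):
  H  [+526.96278 +219.76818 +539.12759]
  H  [-74.42517 +424.39755 +395.68702]
  H  [+0.07027 +0.35068 +1.00000]
B = K⁻¹H; ‖b₁‖=0.900315, ‖b₂‖=0.900315; λ = 2/(‖b₁‖+‖b₂‖) = 1.110723, sign → tz>0 ⇒ λ=+1.110723
r₁ = λ·B[:,0] = (+0.96652,-0.24443,+0.07805); r₂ = λ·B[:,1] = (+0.19613,+0.89990,+0.38951)
r₃ = r₁×r₂ = (-0.16544,-0.36116,+0.91771); SVD([r₁ r₂ r₃]) → R = UVᵀ:
  R  [+0.96652 +0.19613 -0.16544]
  R  [-0.24443 +0.89990 -0.36116]
  R  [+0.07805 +0.38951 +0.91771]
t = (+0.39116, +0.39658, +1.11072) m
tr R = 2.784130; θ = arccos((tr R − 1)/2) = 0.468902 rad = 26.866°
axis k = ((R−Rᵀ)₃₂, (R−Rᵀ)₁₃, (R−Rᵀ)₂₁) / (2 sinθ) = (+0.830551, -0.269405, -0.487448)
rvec = θ·k = (+0.389447, -0.126324, -0.228565)

rvec=(0.3894, -0.1263, -0.2286) tvec=(0.3912, 0.3966, 1.1107)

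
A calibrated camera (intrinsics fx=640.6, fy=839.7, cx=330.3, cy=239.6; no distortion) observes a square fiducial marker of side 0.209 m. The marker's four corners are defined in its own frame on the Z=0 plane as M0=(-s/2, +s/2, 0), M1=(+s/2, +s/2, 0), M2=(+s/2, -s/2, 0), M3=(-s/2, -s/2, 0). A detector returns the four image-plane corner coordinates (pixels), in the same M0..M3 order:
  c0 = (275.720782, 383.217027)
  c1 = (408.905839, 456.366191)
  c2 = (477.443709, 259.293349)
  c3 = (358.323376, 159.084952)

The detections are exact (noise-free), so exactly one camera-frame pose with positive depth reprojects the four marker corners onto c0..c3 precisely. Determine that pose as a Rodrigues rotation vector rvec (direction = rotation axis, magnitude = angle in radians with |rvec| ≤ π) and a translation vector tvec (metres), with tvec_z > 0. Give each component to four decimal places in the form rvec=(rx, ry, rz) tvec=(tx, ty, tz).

rvec=(0.0237, -0.5477, 0.4655) tvec=(0.0647, 0.0690, 0.7575)

Intrinsics K: fx=640.6, fy=839.7, cx=330.3, cy=239.6
Marker side s = 0.209 m; corners in marker frame (Z=0):
  M0 = (-0.1045, +0.1045, 0)
  M1 = (+0.1045, +0.1045, 0)
  M2 = (+0.1045, -0.1045, 0)
  M3 = (-0.1045, -0.1045, 0)
Detected image corners:
  c0 = (275.720782, 383.217027) px
  c1 = (408.905839, 456.366191) px
  c2 = (477.443709, 259.293349) px
  c3 = (358.323376, 159.084952) px
Planar DLT: solve 8×8 A·h = b for H (H[2,2]=1):
  H  [+857.53446 -409.59311 +385.03330]
  H  [+626.11507 +961.46682 +316.06348]
  H  [+0.66930 -0.13251 +1.00000]
B = K⁻¹H; ‖b₁‖=1.320131, ‖b₂‖=1.320131; λ = 2/(‖b₁‖+‖b₂‖) = 0.757501, sign → tz>0 ⇒ λ=+0.757501
r₁ = λ·B[:,0] = (+0.75261,+0.42016,+0.50699); r₂ = λ·B[:,1] = (-0.43258,+0.89599,-0.10038)
r₃ = r₁×r₂ = (-0.49643,-0.14377,+0.85609); SVD([r₁ r₂ r₃]) → R = UVᵀ:
  R  [+0.75261 -0.43258 -0.49643]
  R  [+0.42016 +0.89599 -0.14377]
  R  [+0.50699 -0.10038 +0.85609]
t = (+0.06472, +0.06898, +0.75750) m
tr R = 2.504686; θ = arccos((tr R − 1)/2) = 0.719185 rad = 41.206°
axis k = ((R−Rᵀ)₃₂, (R−Rᵀ)₁₃, (R−Rᵀ)₂₁) / (2 sinθ) = (+0.032938, -0.761590, +0.647221)
rvec = θ·k = (+0.023689, -0.547724, +0.465472)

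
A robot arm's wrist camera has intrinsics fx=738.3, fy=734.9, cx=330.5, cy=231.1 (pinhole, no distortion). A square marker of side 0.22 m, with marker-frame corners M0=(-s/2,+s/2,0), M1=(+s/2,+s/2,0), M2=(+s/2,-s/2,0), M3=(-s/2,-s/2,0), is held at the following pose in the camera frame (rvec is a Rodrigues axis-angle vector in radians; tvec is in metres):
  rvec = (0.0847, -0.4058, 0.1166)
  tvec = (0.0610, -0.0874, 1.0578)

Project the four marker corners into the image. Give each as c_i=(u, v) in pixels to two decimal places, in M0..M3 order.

Intrinsics K: fx=738.3, fy=734.9, cx=330.5, cy=231.1
Marker side s = 0.22 m; corners in marker frame (Z=0):
  M0 = (-0.1100, +0.1100, 0)
  M1 = (+0.1100, +0.1100, 0)
  M2 = (+0.1100, -0.1100, 0)
  M3 = (-0.1100, -0.1100, 0)
rvec = (0.0847, -0.4058, 0.1166), |rvec| = θ = 0.43063 rad = 24.673°
Rodrigues: sinθ=0.41744, 1−cosθ=0.09130; R = I + sinθ·[k]× + (1−cosθ)·[k]×²:
    [+0.91223 -0.12995 -0.38851]
    [+0.09611 +0.98977 -0.10540]
    [+0.39824 +0.05881 +0.91540]
t = (0.0610, -0.0874, 1.0578) m
M0: Pc = R·M0+t = (-0.05364, +0.01090, +1.02046); u = 738.3·(-0.05364)/1.02046 + 330.5 = 291.6914, v = 734.9·(+0.01090)/1.02046 + 231.1 = 238.9522
M1: Pc = R·M1+t = (+0.14705, +0.03205, +1.10808); u = 738.3·(+0.14705)/1.10808 + 330.5 = 428.4788, v = 734.9·(+0.03205)/1.10808 + 231.1 = 252.3543
M2: Pc = R·M2+t = (+0.17564, -0.18570, +1.09514); u = 738.3·(+0.17564)/1.09514 + 330.5 = 448.9102, v = 734.9·(-0.18570)/1.09514 + 231.1 = 106.4823
M3: Pc = R·M3+t = (-0.02505, -0.20685, +1.00752); u = 738.3·(-0.02505)/1.00752 + 330.5 = 312.1429, v = 734.9·(-0.20685)/1.00752 + 231.1 = 80.2234

c0=(291.69, 238.95) c1=(428.48, 252.35) c2=(448.91, 106.48) c3=(312.14, 80.22)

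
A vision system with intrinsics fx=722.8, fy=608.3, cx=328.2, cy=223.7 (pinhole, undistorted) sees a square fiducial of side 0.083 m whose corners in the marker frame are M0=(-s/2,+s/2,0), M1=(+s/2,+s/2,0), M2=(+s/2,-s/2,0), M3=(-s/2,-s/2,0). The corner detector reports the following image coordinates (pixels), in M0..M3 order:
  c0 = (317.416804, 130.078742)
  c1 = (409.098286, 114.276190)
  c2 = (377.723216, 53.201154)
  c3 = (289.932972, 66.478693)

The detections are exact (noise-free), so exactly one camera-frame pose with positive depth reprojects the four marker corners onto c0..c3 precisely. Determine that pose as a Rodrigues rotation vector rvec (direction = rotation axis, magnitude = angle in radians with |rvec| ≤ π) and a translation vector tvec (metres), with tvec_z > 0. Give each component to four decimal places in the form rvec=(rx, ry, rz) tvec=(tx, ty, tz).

Intrinsics K: fx=722.8, fy=608.3, cx=328.2, cy=223.7
Marker side s = 0.083 m; corners in marker frame (Z=0):
  M0 = (-0.0415, +0.0415, 0)
  M1 = (+0.0415, +0.0415, 0)
  M2 = (+0.0415, -0.0415, 0)
  M3 = (-0.0415, -0.0415, 0)
Detected image corners:
  c0 = (317.416804, 130.078742) px
  c1 = (409.098286, 114.276190) px
  c2 = (377.723216, 53.201154) px
  c3 = (289.932972, 66.478693) px
Planar DLT: solve 8×8 A·h = b for H (H[2,2]=1):
  H  [+1199.09139 +133.92657 +348.78901]
  H  [-143.82541 +693.14054 +90.08599]
  H  [+0.34014 -0.63400 +1.00000]
B = K⁻¹H; ‖b₁‖=1.584277, ‖b₂‖=1.584277; λ = 2/(‖b₁‖+‖b₂‖) = 0.631203, sign → tz>0 ⇒ λ=+0.631203
r₁ = λ·B[:,0] = (+0.94965,-0.22819,+0.21470); r₂ = λ·B[:,1] = (+0.29866,+0.86640,-0.40018)
r₃ = r₁×r₂ = (-0.09469,+0.44415,+0.89093); SVD([r₁ r₂ r₃]) → R = UVᵀ:
  R  [+0.94965 +0.29866 -0.09469]
  R  [-0.22819 +0.86640 +0.44415]
  R  [+0.21470 -0.40018 +0.89093]
t = (+0.01798, -0.13864, +0.63120) m
tr R = 2.706983; θ = arccos((tr R − 1)/2) = 0.548147 rad = 31.407°
axis k = ((R−Rᵀ)₃₂, (R−Rᵀ)₁₃, (R−Rᵀ)₂₁) / (2 sinθ) = (-0.810138, -0.296860, -0.505519)
rvec = θ·k = (-0.444075, -0.162723, -0.277099)

rvec=(-0.4441, -0.1627, -0.2771) tvec=(0.0180, -0.1386, 0.6312)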